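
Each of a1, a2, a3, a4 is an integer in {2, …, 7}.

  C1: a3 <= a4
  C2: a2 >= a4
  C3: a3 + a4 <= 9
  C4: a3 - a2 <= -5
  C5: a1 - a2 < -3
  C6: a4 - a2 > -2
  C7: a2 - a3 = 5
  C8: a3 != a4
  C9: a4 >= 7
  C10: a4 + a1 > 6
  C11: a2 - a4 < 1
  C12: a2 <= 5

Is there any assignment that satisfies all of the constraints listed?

Unsatisfiable

From constraints 2 and 9: a2 ≥ a4 and a4 ≥ 7, so a2 ≥ 7. From constraint 12: a2 ≤ 5. But 5 < 7, so no value of a2 works.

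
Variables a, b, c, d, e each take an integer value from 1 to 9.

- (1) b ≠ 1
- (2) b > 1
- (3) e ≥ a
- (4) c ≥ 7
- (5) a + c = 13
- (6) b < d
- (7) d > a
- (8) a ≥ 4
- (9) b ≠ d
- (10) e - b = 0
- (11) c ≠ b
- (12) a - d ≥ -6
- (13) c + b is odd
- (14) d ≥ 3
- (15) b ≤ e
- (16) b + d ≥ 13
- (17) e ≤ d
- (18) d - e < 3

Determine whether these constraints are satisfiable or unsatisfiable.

Satisfiable

Setting (a, b, c, d, e) = (5, 7, 8, 8, 7) satisfies everything: constraint 5: a + c = 13; constraint 10: e - b = 0; constraint 12: a - d = -3, and the others follow.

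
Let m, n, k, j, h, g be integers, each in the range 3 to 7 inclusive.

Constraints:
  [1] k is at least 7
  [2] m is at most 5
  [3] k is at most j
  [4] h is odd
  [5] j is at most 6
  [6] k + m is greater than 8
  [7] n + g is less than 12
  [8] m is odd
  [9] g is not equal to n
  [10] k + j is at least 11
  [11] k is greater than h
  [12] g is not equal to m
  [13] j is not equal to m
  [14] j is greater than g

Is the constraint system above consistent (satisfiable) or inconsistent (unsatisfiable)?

From constraints 1 and 3: j ≥ k and k ≥ 7, so j ≥ 7. From constraint 5: j ≤ 6. But 6 < 7, so no value of j works.

Unsatisfiable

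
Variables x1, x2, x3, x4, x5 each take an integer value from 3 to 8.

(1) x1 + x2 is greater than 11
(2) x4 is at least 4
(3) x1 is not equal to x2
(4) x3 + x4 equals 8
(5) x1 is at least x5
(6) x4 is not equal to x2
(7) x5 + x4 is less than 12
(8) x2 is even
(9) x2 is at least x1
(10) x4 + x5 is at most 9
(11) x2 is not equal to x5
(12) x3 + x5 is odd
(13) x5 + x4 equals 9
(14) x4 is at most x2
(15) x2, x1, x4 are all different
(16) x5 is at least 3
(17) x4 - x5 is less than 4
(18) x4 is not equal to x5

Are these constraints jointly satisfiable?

Take x1 = 4, x2 = 8, x3 = 3, x4 = 5, x5 = 4. Then constraint 1: x1 + x2 = 12; constraint 4: x3 + x4 = 8; constraint 7: x5 + x4 = 9, and every other listed constraint is also met.

Satisfiable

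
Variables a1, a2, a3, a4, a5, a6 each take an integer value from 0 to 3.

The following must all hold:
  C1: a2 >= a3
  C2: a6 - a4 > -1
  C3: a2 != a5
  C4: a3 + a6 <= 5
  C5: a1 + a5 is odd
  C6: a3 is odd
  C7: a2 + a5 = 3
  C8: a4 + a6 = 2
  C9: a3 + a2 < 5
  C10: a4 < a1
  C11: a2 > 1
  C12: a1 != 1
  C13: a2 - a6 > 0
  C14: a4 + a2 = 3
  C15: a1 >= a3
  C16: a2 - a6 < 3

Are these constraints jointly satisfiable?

Setting (a1, a2, a3, a4, a5, a6) = (3, 3, 1, 0, 0, 2) satisfies everything: constraint 2: a6 - a4 = 2; constraint 4: a3 + a6 = 3; constraint 7: a2 + a5 = 3, and the others follow.

Satisfiable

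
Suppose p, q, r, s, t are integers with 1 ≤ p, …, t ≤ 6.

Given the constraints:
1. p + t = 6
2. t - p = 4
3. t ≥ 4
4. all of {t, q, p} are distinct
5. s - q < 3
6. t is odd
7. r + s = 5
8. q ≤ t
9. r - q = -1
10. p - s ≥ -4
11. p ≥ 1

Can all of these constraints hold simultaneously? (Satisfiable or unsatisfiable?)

Satisfiable

Try p = 1, q = 3, r = 2, s = 3, t = 5.
Check constraint 1: p + t = 6; constraint 2: t - p = 4. The remaining constraints are straightforward to verify.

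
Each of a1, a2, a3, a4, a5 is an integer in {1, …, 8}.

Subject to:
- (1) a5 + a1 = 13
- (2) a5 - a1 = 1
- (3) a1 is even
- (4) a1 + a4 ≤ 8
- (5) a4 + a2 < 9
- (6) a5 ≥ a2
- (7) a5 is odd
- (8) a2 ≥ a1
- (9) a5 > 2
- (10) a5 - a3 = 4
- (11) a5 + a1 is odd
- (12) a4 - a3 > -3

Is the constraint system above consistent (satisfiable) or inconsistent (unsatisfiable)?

Satisfiable

Setting (a1, a2, a3, a4, a5) = (6, 6, 3, 2, 7) satisfies everything: constraint 1: a5 + a1 = 13; constraint 2: a5 - a1 = 1, and the others follow.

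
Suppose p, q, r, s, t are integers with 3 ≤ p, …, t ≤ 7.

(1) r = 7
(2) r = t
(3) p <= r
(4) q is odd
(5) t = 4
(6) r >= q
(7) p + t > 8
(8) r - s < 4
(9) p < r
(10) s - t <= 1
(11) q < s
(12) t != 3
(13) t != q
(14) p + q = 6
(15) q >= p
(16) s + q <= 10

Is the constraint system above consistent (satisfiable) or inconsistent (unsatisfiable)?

Unsatisfiable

Constraint 1 fixes r = 7 and constraint 5 fixes t = 4, but constraint 2 requires r = t. Since 7 ≠ 4, contradiction.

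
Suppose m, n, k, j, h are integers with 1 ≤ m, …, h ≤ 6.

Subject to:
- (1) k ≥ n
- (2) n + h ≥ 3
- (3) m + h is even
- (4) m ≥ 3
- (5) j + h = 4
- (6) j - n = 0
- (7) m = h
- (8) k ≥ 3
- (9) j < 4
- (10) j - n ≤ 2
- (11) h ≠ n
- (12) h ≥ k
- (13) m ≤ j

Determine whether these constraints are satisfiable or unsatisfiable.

From constraints 4 and 13: j ≥ m ≥ 3. From constraints 8 and 12: h ≥ k ≥ 3. Hence j + h ≥ 6. But constraint 5 requires j + h = 4, and 4 < 6. Contradiction.

Unsatisfiable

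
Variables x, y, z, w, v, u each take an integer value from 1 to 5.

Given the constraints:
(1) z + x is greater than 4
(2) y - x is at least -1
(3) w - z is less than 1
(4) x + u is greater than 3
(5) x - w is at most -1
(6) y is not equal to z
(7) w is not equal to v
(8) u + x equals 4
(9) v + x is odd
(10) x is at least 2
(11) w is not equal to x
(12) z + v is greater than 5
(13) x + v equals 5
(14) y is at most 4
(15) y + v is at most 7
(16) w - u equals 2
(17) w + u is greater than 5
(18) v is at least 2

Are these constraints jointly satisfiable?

Satisfiable

Setting (x, y, z, w, v, u) = (2, 3, 4, 4, 3, 2) satisfies everything: constraint 1: z + x = 6; constraint 2: y - x = 1, and the others follow.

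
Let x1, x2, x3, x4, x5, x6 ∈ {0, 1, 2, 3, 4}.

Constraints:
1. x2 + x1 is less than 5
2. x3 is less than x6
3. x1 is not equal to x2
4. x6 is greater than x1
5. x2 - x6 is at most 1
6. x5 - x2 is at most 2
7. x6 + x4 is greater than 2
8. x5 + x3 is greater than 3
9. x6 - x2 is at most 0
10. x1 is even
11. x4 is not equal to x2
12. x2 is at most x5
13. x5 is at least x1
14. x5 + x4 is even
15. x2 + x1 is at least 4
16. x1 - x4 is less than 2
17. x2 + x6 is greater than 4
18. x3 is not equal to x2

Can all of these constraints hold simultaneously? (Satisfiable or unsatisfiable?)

Try x1 = 0, x2 = 4, x3 = 0, x4 = 0, x5 = 4, x6 = 3.
Check constraint 1: x2 + x1 = 4; constraint 5: x2 - x6 = 1. The remaining constraints are straightforward to verify.

Satisfiable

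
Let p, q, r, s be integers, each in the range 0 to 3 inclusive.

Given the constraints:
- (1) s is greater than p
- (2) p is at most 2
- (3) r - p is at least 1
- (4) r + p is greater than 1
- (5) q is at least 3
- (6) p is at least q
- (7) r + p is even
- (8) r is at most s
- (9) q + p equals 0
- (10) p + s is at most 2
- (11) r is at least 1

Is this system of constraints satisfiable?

Unsatisfiable

From constraints 5 and 6: p ≥ q ≥ 3. From constraints 8 and 11: s ≥ r ≥ 1. Hence p + s ≥ 4. But constraint 10 requires p + s ≤ 2, and 2 < 4. Contradiction.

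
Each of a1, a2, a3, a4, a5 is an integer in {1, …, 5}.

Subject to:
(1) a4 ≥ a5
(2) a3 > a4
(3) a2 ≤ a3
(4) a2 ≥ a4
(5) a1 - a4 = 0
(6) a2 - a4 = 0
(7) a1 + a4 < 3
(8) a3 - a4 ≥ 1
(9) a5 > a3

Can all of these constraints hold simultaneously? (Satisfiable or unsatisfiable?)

Unsatisfiable

Constraints 1, 3, 4, and 9 give a5 ≤ a4, a4 ≤ a2, a2 ≤ a3, a3 < a5. Chaining: a5 ≤ a4 ≤ a2 ≤ a3 < a5, which forces a5 < a5 — impossible.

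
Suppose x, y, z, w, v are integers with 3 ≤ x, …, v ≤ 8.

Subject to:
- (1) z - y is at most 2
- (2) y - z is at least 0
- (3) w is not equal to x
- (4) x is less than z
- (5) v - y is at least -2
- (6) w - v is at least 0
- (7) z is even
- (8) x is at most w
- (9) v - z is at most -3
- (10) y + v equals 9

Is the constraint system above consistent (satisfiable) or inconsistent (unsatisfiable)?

Constraints 2, 5, and 9 give z − v ≥ 3, v − y ≥ -2, y − z ≥ 0.
Adding all 3 inequalities: the left sides telescope to 0, and the right sides sum to 3 + (-2) + 0 = 1. So 0 ≥ 1, which is false.

Unsatisfiable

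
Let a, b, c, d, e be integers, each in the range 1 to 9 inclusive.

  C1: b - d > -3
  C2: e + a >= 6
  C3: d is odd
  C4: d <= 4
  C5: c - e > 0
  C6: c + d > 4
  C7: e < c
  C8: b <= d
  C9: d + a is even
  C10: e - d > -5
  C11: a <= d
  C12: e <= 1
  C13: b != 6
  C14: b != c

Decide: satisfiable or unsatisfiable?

From constraint 12: e ≤ 1. From constraints 4 and 11: a ≤ d ≤ 4. Hence e + a ≤ 5. But constraint 2 requires e + a ≥ 6, and 6 > 5. Contradiction.

Unsatisfiable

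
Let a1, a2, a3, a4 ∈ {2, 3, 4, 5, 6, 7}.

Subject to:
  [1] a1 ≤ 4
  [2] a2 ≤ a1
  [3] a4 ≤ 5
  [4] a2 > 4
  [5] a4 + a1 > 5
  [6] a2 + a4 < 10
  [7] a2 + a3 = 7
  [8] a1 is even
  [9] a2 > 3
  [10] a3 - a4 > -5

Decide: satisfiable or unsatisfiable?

Unsatisfiable

From constraint 4: a2 ≥ 5. From constraints 1 and 2: a2 ≤ a1 and a1 ≤ 4, so a2 ≤ 4. But 4 < 5, so no value of a2 works.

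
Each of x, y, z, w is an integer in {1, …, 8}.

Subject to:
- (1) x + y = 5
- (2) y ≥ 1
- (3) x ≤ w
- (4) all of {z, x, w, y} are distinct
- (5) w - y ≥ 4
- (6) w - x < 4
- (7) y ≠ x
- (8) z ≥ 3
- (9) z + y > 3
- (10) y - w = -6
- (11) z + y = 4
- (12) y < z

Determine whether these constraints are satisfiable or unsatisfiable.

Setting (x, y, z, w) = (4, 1, 3, 7) satisfies everything: constraint 1: x + y = 5; constraint 5: w - y = 6, and the others follow.

Satisfiable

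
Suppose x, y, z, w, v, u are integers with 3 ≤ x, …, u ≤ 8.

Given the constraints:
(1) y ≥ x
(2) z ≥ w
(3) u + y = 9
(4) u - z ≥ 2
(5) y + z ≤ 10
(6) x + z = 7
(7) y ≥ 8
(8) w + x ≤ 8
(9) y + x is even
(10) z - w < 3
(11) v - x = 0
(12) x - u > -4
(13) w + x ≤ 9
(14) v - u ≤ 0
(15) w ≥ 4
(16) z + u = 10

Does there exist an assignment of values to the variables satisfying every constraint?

Unsatisfiable

From constraint 7: y ≥ 8. From constraints 2 and 15: z ≥ w ≥ 4. Hence y + z ≥ 12. But constraint 5 requires y + z ≤ 10, and 10 < 12. Contradiction.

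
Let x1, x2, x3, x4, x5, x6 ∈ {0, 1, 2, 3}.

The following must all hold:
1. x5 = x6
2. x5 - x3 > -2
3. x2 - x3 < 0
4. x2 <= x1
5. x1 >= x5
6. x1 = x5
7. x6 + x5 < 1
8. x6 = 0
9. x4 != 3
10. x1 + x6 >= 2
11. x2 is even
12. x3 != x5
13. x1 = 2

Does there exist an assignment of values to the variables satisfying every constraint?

Unsatisfiable

Constraint 13 fixes x1 = 2 and constraint 8 fixes x6 = 0. Constraints 1 and 6 give x1 = x5 = x6, so x1 = x6. But 2 ≠ 0 — contradiction.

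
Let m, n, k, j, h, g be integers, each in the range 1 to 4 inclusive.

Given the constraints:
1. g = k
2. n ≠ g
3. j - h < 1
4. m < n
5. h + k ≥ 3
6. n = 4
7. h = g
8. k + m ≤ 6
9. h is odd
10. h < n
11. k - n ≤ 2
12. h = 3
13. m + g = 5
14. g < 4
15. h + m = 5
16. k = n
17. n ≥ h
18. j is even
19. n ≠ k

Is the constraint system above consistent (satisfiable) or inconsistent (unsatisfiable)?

Unsatisfiable

Constraint 12 fixes h = 3 and constraint 6 fixes n = 4. Constraints 1, 7, and 16 give h = g = k = n, so h = n. But 3 ≠ 4 — contradiction.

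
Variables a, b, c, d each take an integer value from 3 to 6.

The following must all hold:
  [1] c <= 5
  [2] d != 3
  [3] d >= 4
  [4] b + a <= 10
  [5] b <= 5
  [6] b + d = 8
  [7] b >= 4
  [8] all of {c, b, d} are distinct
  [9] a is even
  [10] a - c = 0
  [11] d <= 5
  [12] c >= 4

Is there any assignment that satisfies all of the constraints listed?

Constraints 1, 3, 5, 7, 11, and 12 confine each of c, b, d to the 2 values {4, 5}.
Constraint 8 requires all 3 of them to be distinct, but only 2 values are available — impossible by the pigeonhole principle.

Unsatisfiable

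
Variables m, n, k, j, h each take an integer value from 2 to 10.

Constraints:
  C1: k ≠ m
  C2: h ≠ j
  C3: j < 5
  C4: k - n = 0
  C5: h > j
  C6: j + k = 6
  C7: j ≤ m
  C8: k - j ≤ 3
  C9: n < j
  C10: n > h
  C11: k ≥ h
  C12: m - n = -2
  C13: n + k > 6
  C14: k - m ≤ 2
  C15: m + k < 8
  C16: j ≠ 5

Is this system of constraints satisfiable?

Unsatisfiable

Constraints 5, 9, and 10 give n < j, j < h, h < n. Chaining: n < j < h < n, which forces n < n — impossible.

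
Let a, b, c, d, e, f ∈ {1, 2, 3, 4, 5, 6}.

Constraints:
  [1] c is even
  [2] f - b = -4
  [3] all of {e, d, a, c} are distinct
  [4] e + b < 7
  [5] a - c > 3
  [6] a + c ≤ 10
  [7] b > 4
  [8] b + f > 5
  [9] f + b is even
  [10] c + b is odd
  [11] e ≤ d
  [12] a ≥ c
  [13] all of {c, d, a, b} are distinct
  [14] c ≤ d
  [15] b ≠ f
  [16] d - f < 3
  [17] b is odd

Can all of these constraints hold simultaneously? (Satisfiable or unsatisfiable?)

Satisfiable

One satisfying assignment is a = 6, b = 5, c = 2, d = 3, e = 1, f = 1.
For the less obvious constraints — constraint 2: f - b = -4; constraint 4: e + b = 6 — and the others hold by inspection.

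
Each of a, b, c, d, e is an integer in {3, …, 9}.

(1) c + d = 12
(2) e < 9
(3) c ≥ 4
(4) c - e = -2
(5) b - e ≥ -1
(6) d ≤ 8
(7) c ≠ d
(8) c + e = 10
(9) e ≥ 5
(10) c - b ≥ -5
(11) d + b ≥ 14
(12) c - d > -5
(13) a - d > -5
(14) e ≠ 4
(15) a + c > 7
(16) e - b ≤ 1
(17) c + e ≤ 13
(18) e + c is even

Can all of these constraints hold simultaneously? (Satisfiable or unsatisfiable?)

Satisfiable

The assignment a = 4, b = 8, c = 4, d = 8, e = 6 works:
  constraint 1 holds since c + d = 12.
  constraint 4 holds since c - e = -2.
  constraint 5 holds since b - e = 2.
The rest check out directly.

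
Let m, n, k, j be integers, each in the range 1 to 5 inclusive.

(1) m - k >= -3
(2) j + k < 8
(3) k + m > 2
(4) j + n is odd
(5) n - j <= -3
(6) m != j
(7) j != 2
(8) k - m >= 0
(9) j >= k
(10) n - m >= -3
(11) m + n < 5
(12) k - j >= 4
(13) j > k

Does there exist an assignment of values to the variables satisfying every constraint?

Unsatisfiable

Constraints 1, 5, 10, and 12 give j − n ≥ 3, n − m ≥ -3, m − k ≥ -3, k − j ≥ 4.
Adding all 4 inequalities: the left sides telescope to 0, and the right sides sum to 3 + (-3) + (-3) + 4 = 1. So 0 ≥ 1, which is false.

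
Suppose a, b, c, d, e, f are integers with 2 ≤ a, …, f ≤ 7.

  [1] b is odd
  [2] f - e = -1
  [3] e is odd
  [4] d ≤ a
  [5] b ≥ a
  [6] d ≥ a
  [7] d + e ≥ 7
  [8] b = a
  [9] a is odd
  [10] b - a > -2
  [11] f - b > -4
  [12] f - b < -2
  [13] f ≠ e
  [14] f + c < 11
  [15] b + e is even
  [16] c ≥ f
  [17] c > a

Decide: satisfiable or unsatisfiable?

Satisfiable

Setting (a, b, c, d, e, f) = (5, 5, 6, 5, 3, 2) satisfies everything: constraint 2: f - e = -1; constraint 7: d + e = 8; constraint 10: b - a = 0, and the others follow.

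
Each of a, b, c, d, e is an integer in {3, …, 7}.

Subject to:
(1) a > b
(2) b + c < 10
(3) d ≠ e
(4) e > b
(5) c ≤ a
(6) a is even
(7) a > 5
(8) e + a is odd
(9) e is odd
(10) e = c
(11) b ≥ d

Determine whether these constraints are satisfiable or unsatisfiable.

Try a = 6, b = 3, c = 5, d = 3, e = 5.
Check constraint 2: b + c = 8; constraint 6: a = 6 is even. The remaining constraints are straightforward to verify.

Satisfiable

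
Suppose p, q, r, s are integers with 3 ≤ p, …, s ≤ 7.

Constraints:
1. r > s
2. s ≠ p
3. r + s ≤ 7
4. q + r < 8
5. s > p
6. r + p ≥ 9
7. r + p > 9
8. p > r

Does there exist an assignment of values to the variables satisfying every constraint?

Unsatisfiable

Constraints 1, 5, and 8 give p < s, s < r, r < p. Chaining: p < s < r < p, which forces p < p — impossible.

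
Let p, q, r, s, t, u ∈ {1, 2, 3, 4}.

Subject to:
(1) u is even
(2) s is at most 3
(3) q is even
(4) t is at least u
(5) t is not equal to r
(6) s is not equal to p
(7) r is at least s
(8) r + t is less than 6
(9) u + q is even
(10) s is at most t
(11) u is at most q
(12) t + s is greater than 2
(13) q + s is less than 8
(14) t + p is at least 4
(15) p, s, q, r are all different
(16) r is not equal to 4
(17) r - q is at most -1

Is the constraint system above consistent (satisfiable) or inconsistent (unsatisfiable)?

Satisfiable

Take p = 2, q = 4, r = 3, s = 1, t = 2, u = 2. Then constraint 8: r + t = 5; constraint 12: t + s = 3, and every other listed constraint is also met.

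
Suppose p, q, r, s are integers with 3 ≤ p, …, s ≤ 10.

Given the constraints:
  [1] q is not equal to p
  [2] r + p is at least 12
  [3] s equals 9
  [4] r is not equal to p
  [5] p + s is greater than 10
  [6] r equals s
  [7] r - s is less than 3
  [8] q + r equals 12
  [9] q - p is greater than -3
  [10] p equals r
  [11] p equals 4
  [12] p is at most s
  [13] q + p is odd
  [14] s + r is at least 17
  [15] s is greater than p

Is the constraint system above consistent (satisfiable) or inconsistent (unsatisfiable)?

Unsatisfiable

Constraint 11 fixes p = 4 and constraint 3 fixes s = 9. Constraints 6 and 10 give p = r = s, so p = s. But 4 ≠ 9 — contradiction.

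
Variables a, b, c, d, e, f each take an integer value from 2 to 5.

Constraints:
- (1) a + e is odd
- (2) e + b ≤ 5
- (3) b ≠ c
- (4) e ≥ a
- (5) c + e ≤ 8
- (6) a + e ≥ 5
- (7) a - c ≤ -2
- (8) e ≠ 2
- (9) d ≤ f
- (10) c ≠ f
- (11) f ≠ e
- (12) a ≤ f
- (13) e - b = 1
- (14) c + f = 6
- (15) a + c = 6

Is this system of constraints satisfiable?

Satisfiable

Take a = 2, b = 2, c = 4, d = 2, e = 3, f = 2. Then constraint 2: e + b = 5; constraint 5: c + e = 7; constraint 6: a + e = 5, and every other listed constraint is also met.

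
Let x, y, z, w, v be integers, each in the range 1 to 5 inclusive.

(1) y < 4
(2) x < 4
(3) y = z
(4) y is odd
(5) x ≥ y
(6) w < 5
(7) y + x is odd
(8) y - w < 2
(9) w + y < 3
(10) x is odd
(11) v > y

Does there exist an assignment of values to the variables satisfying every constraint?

Constraint 4 makes y odd and constraint 10 makes x odd, so y + x must be even. Constraint 7 says y + x is odd — contradiction.

Unsatisfiable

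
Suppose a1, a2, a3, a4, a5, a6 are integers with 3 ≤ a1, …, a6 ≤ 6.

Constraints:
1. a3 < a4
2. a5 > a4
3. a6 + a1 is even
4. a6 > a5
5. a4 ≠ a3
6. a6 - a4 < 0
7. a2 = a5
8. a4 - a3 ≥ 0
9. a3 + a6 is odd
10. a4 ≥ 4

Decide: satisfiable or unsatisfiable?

Unsatisfiable

Constraints 2, 4, and 6 give a4 < a5, a5 < a6, a6 < a4. Chaining: a4 < a5 < a6 < a4, which forces a4 < a4 — impossible.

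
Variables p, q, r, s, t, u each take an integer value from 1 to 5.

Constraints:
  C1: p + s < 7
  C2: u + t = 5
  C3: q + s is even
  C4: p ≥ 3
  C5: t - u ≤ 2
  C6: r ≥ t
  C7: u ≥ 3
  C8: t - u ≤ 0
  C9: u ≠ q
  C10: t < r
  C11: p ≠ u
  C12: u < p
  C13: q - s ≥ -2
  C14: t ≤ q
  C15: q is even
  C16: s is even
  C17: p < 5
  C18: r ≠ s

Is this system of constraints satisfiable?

The assignment p = 4, q = 2, r = 5, s = 2, t = 2, u = 3 works:
  constraint 1 holds since p + s = 6.
  constraint 2 holds since u + t = 5.
  constraint 5 holds since t - u = -1.
The rest check out directly.

Satisfiable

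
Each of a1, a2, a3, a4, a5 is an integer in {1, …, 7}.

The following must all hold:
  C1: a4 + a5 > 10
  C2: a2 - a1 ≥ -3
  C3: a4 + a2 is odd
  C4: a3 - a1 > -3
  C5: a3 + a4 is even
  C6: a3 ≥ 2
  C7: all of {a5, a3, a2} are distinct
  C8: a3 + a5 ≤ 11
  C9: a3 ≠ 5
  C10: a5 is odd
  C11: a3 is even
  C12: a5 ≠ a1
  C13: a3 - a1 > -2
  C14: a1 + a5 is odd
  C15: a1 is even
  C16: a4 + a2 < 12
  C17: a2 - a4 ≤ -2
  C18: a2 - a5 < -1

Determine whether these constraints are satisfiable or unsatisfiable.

One satisfying assignment is a1 = 6, a2 = 3, a3 = 6, a4 = 6, a5 = 5.
For the less obvious constraints — constraint 1: a4 + a5 = 11; constraint 2: a2 - a1 = -3; constraint 4: a3 - a1 = 0 — and the others hold by inspection.

Satisfiable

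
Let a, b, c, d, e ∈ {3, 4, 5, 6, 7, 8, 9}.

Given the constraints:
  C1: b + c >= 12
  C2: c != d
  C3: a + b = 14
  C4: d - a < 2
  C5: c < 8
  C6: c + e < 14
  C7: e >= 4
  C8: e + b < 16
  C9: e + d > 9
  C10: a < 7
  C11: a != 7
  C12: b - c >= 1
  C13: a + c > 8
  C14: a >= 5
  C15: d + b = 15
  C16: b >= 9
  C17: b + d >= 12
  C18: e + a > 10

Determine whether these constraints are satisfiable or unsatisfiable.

Try a = 5, b = 9, c = 5, d = 6, e = 6.
Check constraint 1: b + c = 14; constraint 3: a + b = 14. The remaining constraints are straightforward to verify.

Satisfiable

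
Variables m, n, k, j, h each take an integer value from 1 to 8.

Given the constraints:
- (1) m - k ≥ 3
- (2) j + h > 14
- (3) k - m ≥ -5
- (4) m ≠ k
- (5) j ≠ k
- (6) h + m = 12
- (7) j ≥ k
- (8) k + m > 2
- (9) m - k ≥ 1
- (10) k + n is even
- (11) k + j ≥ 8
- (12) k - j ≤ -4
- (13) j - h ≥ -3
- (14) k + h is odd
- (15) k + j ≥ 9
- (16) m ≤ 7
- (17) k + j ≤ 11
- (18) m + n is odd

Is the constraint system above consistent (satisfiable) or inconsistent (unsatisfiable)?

Take m = 4, n = 7, k = 1, j = 8, h = 8. Then constraint 1: m - k = 3; constraint 2: j + h = 16, and every other listed constraint is also met.

Satisfiable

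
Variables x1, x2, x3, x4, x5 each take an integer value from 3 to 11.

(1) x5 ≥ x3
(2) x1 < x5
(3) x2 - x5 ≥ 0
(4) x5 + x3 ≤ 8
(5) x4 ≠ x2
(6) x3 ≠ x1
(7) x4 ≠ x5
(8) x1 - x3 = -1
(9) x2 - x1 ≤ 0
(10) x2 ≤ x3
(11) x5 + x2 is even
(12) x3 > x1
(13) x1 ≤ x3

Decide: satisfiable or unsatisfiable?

Unsatisfiable

Constraints 1, 3, 9, and 12 give x2 ≤ x1, x1 < x3, x3 ≤ x5, x5 ≤ x2. Chaining: x2 ≤ x1 < x3 ≤ x5 ≤ x2, which forces x2 < x2 — impossible.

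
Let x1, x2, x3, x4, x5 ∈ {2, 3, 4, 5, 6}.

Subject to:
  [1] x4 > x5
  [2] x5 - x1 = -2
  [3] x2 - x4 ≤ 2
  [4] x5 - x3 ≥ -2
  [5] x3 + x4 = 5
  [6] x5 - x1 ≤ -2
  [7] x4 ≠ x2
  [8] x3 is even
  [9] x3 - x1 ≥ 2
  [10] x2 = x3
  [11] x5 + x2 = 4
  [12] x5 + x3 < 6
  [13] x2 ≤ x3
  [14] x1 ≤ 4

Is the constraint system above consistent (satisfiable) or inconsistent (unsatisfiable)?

Constraints 4, 6, and 9 give x1 − x5 ≥ 2, x5 − x3 ≥ -2, x3 − x1 ≥ 2.
Adding all 3 inequalities: the left sides telescope to 0, and the right sides sum to 2 + (-2) + 2 = 2. So 0 ≥ 2, which is false.

Unsatisfiable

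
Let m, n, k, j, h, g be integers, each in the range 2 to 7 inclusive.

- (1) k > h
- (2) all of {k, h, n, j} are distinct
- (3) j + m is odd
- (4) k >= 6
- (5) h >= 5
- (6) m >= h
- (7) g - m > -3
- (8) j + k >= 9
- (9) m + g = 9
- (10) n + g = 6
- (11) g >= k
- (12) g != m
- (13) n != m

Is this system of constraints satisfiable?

Unsatisfiable

From constraints 5 and 6: m ≥ h ≥ 5. From constraints 4 and 11: g ≥ k ≥ 6. Hence m + g ≥ 11. But constraint 9 requires m + g = 9, and 9 < 11. Contradiction.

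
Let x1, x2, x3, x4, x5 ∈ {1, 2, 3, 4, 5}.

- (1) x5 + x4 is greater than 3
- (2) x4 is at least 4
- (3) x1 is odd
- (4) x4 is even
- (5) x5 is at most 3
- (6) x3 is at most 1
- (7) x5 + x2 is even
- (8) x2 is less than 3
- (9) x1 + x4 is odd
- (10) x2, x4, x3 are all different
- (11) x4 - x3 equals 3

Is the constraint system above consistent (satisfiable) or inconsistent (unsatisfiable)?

Satisfiable

Try x1 = 1, x2 = 2, x3 = 1, x4 = 4, x5 = 2.
Check constraint 1: x5 + x4 = 6; constraint 10: values 2, 4, 1 are distinct; constraint 11: x4 - x3 = 3. The remaining constraints are straightforward to verify.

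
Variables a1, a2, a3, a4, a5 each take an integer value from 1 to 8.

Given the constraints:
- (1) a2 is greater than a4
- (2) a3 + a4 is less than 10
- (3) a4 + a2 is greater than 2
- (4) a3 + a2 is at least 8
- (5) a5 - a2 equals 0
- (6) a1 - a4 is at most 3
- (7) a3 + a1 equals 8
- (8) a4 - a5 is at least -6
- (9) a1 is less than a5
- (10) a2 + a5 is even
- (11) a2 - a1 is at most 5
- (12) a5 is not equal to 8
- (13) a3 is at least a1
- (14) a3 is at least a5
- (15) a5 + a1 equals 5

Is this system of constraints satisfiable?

One satisfying assignment is a1 = 1, a2 = 4, a3 = 7, a4 = 1, a5 = 4.
For the less obvious constraints — constraint 2: a3 + a4 = 8; constraint 3: a4 + a2 = 5; constraint 4: a3 + a2 = 11 — and the others hold by inspection.

Satisfiable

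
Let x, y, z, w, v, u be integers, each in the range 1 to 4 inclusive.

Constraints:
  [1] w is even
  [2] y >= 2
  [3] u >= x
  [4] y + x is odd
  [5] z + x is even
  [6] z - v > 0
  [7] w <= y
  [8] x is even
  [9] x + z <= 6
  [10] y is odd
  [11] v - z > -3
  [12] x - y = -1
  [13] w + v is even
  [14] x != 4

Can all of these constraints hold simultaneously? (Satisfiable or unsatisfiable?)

Setting (x, y, z, w, v, u) = (2, 3, 4, 2, 2, 2) satisfies everything: constraint 6: z - v = 2; constraint 9: x + z = 6, and the others follow.

Satisfiable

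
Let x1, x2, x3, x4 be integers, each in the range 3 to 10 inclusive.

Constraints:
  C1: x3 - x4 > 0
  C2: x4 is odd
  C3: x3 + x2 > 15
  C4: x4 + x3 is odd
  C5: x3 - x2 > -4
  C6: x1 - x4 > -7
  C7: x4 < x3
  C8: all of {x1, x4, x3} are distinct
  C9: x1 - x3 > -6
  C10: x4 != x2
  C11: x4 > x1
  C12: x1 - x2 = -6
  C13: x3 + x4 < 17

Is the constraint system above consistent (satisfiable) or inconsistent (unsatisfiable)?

One satisfying assignment is x1 = 3, x2 = 9, x3 = 8, x4 = 7.
For the less obvious constraints — constraint 1: x3 - x4 = 1; constraint 3: x3 + x2 = 17 — and the others hold by inspection.

Satisfiable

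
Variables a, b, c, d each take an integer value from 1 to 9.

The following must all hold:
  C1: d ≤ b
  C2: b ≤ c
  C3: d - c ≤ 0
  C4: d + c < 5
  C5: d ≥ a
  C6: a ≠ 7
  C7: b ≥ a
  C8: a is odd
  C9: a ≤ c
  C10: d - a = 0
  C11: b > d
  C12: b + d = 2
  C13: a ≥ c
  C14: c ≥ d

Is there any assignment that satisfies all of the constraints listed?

Constraints 2, 5, 11, and 13 give b ≤ c, c ≤ a, a ≤ d, d < b. Chaining: b ≤ c ≤ a ≤ d < b, which forces b < b — impossible.

Unsatisfiable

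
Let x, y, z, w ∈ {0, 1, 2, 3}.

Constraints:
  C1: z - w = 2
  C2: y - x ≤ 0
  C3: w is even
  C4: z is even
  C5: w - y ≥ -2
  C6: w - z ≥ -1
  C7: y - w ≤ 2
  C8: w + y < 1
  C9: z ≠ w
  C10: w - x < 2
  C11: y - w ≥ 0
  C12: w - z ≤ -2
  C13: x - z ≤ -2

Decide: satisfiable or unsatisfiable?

Constraints 2, 6, 11, and 13 give y − w ≥ 0, w − z ≥ -1, z − x ≥ 2, x − y ≥ 0.
Adding all 4 inequalities: the left sides telescope to 0, and the right sides sum to 0 + (-1) + 2 + 0 = 1. So 0 ≥ 1, which is false.

Unsatisfiable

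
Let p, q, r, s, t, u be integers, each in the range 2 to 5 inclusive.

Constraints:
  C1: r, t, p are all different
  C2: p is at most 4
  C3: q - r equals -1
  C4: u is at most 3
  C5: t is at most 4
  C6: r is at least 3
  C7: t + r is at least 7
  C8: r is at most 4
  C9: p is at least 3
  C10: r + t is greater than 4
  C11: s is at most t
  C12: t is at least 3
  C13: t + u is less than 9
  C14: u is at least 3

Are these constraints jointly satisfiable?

Constraints 2, 5, 6, 8, 9, and 12 confine each of r, t, p to the 2 values {3, 4}.
Constraint 1 requires all 3 of them to be distinct, but only 2 values are available — impossible by the pigeonhole principle.

Unsatisfiable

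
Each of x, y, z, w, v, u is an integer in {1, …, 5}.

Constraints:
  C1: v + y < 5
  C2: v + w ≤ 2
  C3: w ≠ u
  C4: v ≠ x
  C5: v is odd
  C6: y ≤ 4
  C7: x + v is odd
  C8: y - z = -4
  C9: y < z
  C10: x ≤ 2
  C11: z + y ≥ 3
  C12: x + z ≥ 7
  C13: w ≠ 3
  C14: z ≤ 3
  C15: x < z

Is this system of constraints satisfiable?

Unsatisfiable

From constraint 10: x ≤ 2. From constraint 14: z ≤ 3. Hence x + z ≤ 5. But constraint 12 requires x + z ≥ 7, and 7 > 5. Contradiction.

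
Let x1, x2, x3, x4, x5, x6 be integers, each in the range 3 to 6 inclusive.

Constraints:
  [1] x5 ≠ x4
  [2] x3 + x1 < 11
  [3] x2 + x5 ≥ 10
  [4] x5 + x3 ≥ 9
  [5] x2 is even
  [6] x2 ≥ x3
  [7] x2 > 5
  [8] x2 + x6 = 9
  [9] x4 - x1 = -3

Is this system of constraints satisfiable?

Satisfiable

Setting (x1, x2, x3, x4, x5, x6) = (6, 6, 4, 3, 6, 3) satisfies everything: constraint 2: x3 + x1 = 10; constraint 3: x2 + x5 = 12; constraint 4: x5 + x3 = 10, and the others follow.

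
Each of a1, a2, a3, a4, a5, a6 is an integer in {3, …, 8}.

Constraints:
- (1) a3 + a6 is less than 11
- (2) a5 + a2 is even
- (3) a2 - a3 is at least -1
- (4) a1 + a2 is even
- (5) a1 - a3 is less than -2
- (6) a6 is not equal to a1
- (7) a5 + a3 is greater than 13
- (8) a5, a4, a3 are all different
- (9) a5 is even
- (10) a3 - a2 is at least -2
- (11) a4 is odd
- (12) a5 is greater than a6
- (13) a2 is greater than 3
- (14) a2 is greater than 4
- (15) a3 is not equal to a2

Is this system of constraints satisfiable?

Setting (a1, a2, a3, a4, a5, a6) = (4, 8, 7, 3, 8, 3) satisfies everything: constraint 1: a3 + a6 = 10; constraint 3: a2 - a3 = 1, and the others follow.

Satisfiable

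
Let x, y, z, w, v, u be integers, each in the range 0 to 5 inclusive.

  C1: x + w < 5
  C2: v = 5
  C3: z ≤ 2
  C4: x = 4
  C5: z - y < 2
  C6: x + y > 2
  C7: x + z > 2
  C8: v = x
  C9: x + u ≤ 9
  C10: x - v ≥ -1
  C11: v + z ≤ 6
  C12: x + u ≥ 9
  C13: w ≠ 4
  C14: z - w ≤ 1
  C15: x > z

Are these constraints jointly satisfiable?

Unsatisfiable

Constraint 2 fixes v = 5 and constraint 4 fixes x = 4, but constraint 8 requires v = x. Since 5 ≠ 4, contradiction.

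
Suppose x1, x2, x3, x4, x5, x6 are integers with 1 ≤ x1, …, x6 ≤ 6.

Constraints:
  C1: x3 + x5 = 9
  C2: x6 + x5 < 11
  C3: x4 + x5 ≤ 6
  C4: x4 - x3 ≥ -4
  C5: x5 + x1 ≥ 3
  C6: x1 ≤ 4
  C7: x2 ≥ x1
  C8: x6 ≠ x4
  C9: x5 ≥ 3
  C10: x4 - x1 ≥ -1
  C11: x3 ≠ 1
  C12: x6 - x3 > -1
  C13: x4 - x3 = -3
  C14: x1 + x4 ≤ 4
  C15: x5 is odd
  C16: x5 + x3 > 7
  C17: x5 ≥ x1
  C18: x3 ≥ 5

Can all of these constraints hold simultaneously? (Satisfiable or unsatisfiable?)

Satisfiable

One satisfying assignment is x1 = 1, x2 = 3, x3 = 6, x4 = 3, x5 = 3, x6 = 6.
For the less obvious constraints — constraint 1: x3 + x5 = 9; constraint 2: x6 + x5 = 9; constraint 3: x4 + x5 = 6 — and the others hold by inspection.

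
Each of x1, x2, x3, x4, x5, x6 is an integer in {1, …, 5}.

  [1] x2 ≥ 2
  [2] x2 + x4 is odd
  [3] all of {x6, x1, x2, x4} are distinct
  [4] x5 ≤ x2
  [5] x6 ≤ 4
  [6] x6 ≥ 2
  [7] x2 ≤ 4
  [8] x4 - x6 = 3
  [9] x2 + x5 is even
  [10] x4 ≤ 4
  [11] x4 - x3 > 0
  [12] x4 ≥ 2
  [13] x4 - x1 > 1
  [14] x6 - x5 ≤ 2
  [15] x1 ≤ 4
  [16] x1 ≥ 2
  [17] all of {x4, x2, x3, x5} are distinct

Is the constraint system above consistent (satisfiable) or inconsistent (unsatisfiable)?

Constraints 1, 5, 6, 7, 10, 12, 15, and 16 confine each of x6, x1, x2, x4 to the 3 values {2, …, 4}.
Constraint 3 requires all 4 of them to be distinct, but only 3 values are available — impossible by the pigeonhole principle.

Unsatisfiable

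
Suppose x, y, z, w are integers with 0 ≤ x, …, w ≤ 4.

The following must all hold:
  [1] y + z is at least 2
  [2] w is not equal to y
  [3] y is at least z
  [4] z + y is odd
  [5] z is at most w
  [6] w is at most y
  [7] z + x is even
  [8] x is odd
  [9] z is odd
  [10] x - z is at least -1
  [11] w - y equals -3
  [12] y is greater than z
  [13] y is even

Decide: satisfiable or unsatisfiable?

Satisfiable

Setting (x, y, z, w) = (1, 4, 1, 1) satisfies everything: constraint 1: y + z = 5; constraint 10: x - z = 0, and the others follow.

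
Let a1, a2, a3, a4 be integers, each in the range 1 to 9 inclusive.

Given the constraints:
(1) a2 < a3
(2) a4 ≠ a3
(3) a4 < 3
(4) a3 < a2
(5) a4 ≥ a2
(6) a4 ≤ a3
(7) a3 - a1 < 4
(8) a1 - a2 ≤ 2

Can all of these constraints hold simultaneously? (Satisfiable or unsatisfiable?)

Unsatisfiable

Constraints 4, 5, and 6 give a4 ≤ a3, a3 < a2, a2 ≤ a4. Chaining: a4 ≤ a3 < a2 ≤ a4, which forces a4 < a4 — impossible.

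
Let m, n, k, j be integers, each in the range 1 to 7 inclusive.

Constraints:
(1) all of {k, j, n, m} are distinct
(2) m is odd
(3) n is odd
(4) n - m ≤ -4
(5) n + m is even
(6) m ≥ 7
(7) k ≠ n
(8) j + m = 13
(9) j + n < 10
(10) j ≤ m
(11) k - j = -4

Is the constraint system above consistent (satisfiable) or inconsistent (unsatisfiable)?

Satisfiable

The assignment m = 7, n = 1, k = 2, j = 6 works:
  constraint 4 holds since n - m = -6.
  constraint 8 holds since j + m = 13.
The rest check out directly.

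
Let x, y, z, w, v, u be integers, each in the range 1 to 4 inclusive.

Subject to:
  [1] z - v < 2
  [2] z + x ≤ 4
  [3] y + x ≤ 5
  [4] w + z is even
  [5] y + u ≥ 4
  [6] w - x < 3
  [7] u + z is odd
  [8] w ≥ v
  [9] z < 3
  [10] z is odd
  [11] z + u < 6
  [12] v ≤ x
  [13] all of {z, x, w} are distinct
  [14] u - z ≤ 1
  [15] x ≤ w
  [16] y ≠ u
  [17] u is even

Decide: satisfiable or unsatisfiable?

Satisfiable

The assignment x = 2, y = 3, z = 1, w = 3, v = 1, u = 2 works:
  constraint 1 holds since z - v = 0.
  constraint 2 holds since z + x = 3.
  constraint 3 holds since y + x = 5.
The rest check out directly.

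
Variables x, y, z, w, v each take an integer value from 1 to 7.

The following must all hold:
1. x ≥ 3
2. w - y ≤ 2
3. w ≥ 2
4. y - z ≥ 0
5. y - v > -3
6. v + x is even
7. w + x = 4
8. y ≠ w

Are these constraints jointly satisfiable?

From constraint 3: w ≥ 2. From constraint 1: x ≥ 3. Hence w + x ≥ 5. But constraint 7 requires w + x = 4, and 4 < 5. Contradiction.

Unsatisfiable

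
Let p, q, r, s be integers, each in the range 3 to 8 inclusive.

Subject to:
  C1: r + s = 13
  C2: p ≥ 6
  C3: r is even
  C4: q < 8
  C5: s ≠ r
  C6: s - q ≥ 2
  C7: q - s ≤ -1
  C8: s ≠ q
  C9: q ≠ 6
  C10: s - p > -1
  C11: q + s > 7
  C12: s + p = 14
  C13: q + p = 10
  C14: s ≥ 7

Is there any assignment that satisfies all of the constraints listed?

Satisfiable

Setting (p, q, r, s) = (7, 3, 6, 7) satisfies everything: constraint 1: r + s = 13; constraint 6: s - q = 4, and the others follow.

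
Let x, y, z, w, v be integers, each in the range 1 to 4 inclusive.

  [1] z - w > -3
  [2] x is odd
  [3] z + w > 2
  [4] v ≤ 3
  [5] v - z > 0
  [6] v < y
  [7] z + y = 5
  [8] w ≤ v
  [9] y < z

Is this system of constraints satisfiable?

Constraints 5, 6, and 9 give y < z, z < v, v < y. Chaining: y < z < v < y, which forces y < y — impossible.

Unsatisfiable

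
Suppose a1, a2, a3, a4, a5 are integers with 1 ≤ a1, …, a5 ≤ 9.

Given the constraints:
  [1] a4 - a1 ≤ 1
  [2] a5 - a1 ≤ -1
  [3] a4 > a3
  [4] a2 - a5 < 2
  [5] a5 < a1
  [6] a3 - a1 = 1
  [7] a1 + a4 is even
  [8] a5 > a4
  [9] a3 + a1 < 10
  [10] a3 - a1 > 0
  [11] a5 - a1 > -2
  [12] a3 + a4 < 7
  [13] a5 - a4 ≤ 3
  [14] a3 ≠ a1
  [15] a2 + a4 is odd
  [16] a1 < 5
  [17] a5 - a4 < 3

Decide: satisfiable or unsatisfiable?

Unsatisfiable

Constraints 3, 5, 8, and 10 give a4 < a5, a5 < a1, a1 < a3, a3 < a4. Chaining: a4 < a5 < a1 < a3 < a4, which forces a4 < a4 — impossible.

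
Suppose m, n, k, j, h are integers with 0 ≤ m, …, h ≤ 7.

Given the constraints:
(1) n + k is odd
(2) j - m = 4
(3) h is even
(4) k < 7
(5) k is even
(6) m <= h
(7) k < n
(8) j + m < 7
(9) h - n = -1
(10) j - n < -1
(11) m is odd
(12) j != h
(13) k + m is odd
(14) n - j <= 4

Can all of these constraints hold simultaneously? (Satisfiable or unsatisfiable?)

Try m = 1, n = 7, k = 6, j = 5, h = 6.
Check constraint 2: j - m = 4; constraint 8: j + m = 6. The remaining constraints are straightforward to verify.

Satisfiable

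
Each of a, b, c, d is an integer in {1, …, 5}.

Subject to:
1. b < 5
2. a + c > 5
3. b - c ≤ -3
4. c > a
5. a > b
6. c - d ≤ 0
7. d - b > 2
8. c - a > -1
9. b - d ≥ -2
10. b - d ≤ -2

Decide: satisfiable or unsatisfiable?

Constraints 3, 6, and 9 give c − b ≥ 3, b − d ≥ -2, d − c ≥ 0.
Adding all 3 inequalities: the left sides telescope to 0, and the right sides sum to 3 + (-2) + 0 = 1. So 0 ≥ 1, which is false.

Unsatisfiable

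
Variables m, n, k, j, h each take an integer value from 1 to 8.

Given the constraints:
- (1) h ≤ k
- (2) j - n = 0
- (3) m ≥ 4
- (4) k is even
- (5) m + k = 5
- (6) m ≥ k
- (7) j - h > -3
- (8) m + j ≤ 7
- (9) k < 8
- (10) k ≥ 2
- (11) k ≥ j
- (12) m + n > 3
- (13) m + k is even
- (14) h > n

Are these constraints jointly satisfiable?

From constraint 3: m ≥ 4. From constraint 10: k ≥ 2. Hence m + k ≥ 6. But constraint 5 requires m + k = 5, and 5 < 6. Contradiction.

Unsatisfiable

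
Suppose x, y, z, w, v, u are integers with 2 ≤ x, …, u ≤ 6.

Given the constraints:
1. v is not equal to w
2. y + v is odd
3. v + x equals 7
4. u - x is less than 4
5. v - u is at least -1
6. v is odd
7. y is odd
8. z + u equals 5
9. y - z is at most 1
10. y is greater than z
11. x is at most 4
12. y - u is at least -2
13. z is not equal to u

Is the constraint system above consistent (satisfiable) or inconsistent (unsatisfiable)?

Constraint 7 makes y odd and constraint 6 makes v odd, so y + v must be even. Constraint 2 says y + v is odd — contradiction.

Unsatisfiable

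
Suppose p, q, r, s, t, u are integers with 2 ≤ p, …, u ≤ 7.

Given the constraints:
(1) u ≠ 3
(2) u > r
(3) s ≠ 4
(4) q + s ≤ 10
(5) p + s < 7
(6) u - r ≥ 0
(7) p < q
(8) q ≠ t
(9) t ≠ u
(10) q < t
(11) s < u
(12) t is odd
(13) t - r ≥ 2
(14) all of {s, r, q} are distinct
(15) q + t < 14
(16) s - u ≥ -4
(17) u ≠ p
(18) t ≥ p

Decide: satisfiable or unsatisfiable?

Satisfiable

Setting (p, q, r, s, t, u) = (3, 5, 3, 2, 7, 4) satisfies everything: constraint 4: q + s = 7; constraint 5: p + s = 5; constraint 6: u - r = 1, and the others follow.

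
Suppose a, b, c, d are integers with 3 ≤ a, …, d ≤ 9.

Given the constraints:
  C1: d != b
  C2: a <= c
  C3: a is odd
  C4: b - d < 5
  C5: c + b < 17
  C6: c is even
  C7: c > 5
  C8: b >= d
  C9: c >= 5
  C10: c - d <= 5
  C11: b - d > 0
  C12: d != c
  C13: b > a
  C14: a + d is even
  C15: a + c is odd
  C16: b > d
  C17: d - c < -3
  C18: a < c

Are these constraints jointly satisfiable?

Satisfiable

The assignment a = 5, b = 6, c = 8, d = 3 works:
  constraint 4 holds since b - d = 3.
  constraint 5 holds since c + b = 14.
The rest check out directly.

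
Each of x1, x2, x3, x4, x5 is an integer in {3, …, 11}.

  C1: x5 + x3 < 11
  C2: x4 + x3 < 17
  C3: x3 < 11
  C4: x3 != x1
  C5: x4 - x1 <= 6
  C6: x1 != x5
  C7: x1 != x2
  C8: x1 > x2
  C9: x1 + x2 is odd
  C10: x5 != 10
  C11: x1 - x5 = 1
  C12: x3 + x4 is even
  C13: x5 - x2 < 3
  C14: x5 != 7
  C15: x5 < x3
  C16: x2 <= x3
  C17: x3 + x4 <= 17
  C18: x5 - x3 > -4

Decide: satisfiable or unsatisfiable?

Try x1 = 5, x2 = 4, x3 = 6, x4 = 10, x5 = 4.
Check constraint 1: x5 + x3 = 10; constraint 2: x4 + x3 = 16; constraint 5: x4 - x1 = 5. The remaining constraints are straightforward to verify.

Satisfiable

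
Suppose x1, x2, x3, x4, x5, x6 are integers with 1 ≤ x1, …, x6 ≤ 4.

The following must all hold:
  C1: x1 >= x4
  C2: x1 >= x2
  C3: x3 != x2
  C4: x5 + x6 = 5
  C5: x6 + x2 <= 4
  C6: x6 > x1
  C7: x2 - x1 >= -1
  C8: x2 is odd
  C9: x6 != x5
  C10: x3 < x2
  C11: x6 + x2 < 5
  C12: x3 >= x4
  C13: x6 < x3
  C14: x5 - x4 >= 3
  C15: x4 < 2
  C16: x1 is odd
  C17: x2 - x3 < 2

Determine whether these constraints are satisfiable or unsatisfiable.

Unsatisfiable

Constraints 2, 6, 10, and 13 give x1 < x6, x6 < x3, x3 < x2, x2 ≤ x1. Chaining: x1 < x6 < x3 < x2 ≤ x1, which forces x1 < x1 — impossible.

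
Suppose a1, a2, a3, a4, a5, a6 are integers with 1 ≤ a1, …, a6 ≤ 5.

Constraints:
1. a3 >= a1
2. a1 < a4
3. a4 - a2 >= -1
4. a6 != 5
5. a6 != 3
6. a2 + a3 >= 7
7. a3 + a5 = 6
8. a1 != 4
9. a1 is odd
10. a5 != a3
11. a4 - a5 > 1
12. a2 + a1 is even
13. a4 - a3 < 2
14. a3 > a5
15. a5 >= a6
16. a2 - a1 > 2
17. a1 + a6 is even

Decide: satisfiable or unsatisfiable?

Satisfiable

The assignment a1 = 1, a2 = 5, a3 = 4, a4 = 5, a5 = 2, a6 = 1 works:
  constraint 3 holds since a4 - a2 = 0.
  constraint 6 holds since a2 + a3 = 9.
  constraint 7 holds since a3 + a5 = 6.
The rest check out directly.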